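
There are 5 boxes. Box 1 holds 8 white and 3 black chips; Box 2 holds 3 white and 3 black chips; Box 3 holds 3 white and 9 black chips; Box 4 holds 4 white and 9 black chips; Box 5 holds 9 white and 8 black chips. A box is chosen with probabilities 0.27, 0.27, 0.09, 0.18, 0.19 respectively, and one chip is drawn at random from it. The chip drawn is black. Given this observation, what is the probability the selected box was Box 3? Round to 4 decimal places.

Tabulate prior·likelihood by source: [1] prior 0.27, lik 0.2727, product 0.07364; [2] prior 0.27, lik 0.5, product 0.1350; [3] prior 0.09, lik 0.75, product 0.06750; [4] prior 0.18, lik 0.6923, product 0.1246; [5] prior 0.19, lik 0.4706, product 0.08941.
Normalizing constant = 0.49016; the posterior for Box 3 is its product over the sum, 0.06750/0.49016 = 0.1377.

Posterior probability ≈ 0.1377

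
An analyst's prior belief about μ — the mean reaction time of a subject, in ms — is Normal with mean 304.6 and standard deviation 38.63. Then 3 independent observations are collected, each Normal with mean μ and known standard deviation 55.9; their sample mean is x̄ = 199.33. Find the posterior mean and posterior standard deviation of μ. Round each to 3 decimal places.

Prior precision 1/τ₀² = 1/38.63² = 0.00067012; data precision n/σ² = 3/55.9² = 0.00096006.
Posterior precision = 0.00067012 + 0.00096006 = 0.00163018, giving posterior SD = 1/√0.00163018 = 24.768.
Posterior mean = (0.00067012·304.6 + 0.00096006·199.33) / 0.00163018 = 242.603.

Posterior mean ≈ 242.603; posterior SD ≈ 24.768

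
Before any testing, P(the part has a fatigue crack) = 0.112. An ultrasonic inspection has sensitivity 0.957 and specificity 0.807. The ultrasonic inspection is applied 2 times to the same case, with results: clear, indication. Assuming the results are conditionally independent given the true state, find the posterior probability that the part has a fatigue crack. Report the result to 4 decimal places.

With H the event that the part has a fatigue crack, the joint likelihood of the observed sequence is P(data|H) = 0.043·0.957 = 0.041151 and P(data|¬H) = 0.807·0.193 = 0.15575.
Bayes: P(H|data) = 0.112·0.041151 / (0.112·0.041151 + 0.888·0.15575) = 0.0046089/0.14292 = 0.0322.

Posterior P(H) ≈ 0.0322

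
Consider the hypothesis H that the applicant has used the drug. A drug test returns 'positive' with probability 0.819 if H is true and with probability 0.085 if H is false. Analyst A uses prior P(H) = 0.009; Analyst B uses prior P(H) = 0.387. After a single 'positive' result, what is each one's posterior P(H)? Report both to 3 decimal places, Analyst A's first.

Analyst A: 0.080; Analyst B: 0.859

The likelihood ratio for a 'positive' result is 0.819/0.085 = 9.6353.
Analyst A: prior odds 0.009/0.991 = 0.0090817; posterior odds 0.087505; posterior probability 0.080.
Analyst B: prior odds 0.387/0.613 = 0.63132; posterior odds 6.0830; posterior probability 0.859.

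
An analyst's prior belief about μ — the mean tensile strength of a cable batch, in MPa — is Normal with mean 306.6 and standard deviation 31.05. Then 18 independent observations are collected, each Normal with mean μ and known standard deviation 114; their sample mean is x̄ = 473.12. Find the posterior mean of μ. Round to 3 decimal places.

With known σ, the Normal prior is conjugate. Weight on the data is w = (n/σ²)/(n/σ² + 1/τ₀²) = 0.00138504/(0.00138504+0.00103723) = 0.57179.
Posterior mean = w·x̄ + (1−w)·μ₀ = 0.57179·473.12 + 0.42821·306.6 = 401.815.

Posterior mean ≈ 401.815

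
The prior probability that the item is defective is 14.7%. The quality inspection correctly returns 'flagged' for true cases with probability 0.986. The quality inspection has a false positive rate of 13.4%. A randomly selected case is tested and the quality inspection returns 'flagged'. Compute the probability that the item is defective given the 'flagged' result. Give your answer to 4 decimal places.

Write H for 'the item is defective'. Prior odds H:¬H = 0.147/0.853 = 0.17233. For the 'flagged' outcome, the likelihood ratio is 0.986/0.134 = 7.3582.
Posterior odds = 0.17233 × 7.3582 = 1.2681, so P(H|E) = 1.2681/(1+1.2681) = 0.5591.

P(H | E) ≈ 0.5591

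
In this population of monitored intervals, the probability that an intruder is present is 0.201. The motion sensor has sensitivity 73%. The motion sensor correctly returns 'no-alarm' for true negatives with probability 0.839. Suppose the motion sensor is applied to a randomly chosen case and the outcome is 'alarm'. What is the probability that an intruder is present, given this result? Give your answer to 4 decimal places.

Let H be the event that an intruder is present. P(H) = 0.201, so P(¬H) = 0.799. With E the 'alarm' result, P(E|H) = 0.73 and P(E|¬H) = 0.161.
P(E) = 0.73·0.201 + 0.161·0.799 = 0.14673 + 0.12864 = 0.27537.
By Bayes' theorem, P(H|E) = 0.14673 / 0.27537 = 0.5328.

P(H | E) ≈ 0.5328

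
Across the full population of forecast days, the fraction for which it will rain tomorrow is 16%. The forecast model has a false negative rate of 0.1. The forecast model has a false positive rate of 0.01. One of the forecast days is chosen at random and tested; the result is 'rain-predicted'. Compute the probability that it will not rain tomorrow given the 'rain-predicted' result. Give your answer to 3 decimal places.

Let H be the event that it will rain tomorrow. P(H) = 0.16, so P(¬H) = 0.84. With E the 'rain-predicted' result, P(E|H) = 0.9 and P(E|¬H) = 0.01.
P(E) = 0.9·0.16 + 0.01·0.84 = 0.14400 + 0.0084000 = 0.15240.
By Bayes' theorem, P(H|E) = 0.14400 / 0.15240 = 0.945. Hence P(¬H|E) = 1 − 0.945 = 0.055.

P(¬H | E) ≈ 0.055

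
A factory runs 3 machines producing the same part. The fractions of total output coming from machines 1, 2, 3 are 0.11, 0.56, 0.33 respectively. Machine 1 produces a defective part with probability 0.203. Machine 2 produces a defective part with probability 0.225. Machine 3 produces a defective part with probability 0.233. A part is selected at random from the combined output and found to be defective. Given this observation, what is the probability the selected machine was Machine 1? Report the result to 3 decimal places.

P(defective|M1) = 0.203; P(defective|M2) = 0.225; P(defective|M3) = 0.233.
Prior × likelihood for each source: 0.11·0.203=0.02233, 0.56·0.225=0.1260, 0.33·0.233=0.07689. Summing gives P(defective) = 0.22522.
P(Machine 1 | defective) = 0.02233 / 0.22522 = 0.099.

Posterior probability ≈ 0.099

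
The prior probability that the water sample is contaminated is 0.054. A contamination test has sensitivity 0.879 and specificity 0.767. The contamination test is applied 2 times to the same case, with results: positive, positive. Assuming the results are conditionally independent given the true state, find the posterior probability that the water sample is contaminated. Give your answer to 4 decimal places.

With H the event that the water sample is contaminated, the joint likelihood of the observed sequence is P(data|H) = 0.879·0.879 = 0.77264 and P(data|¬H) = 0.233·0.233 = 0.054289.
Bayes: P(H|data) = 0.054·0.77264 / (0.054·0.77264 + 0.946·0.054289) = 0.041723/0.093080 = 0.4482.

Posterior P(H) ≈ 0.4482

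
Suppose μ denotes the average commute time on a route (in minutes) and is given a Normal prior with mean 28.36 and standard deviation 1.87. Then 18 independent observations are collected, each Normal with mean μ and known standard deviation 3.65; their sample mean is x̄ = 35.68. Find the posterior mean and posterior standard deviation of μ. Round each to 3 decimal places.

Posterior mean ≈ 34.401; posterior SD ≈ 0.782

With known σ, the Normal prior is conjugate. Weight on the data is w = (n/σ²)/(n/σ² + 1/τ₀²) = 1.35110/(1.35110+0.285968) = 0.82532.
Posterior mean = w·x̄ + (1−w)·μ₀ = 0.82532·35.68 + 0.17468·28.36 = 34.401. Posterior variance = 1/(1.35110+0.285968) = 0.610849, so SD = 0.782.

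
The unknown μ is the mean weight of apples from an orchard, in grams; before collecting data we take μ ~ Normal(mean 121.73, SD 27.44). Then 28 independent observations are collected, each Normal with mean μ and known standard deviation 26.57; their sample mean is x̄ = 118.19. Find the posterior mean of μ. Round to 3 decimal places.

Posterior mean ≈ 118.305

Prior precision 1/τ₀² = 1/27.44² = 0.00132810; data precision n/σ² = 28/26.57² = 0.0396620.
Posterior precision = 0.00132810 + 0.0396620 = 0.0409901.
Posterior mean = (0.00132810·121.73 + 0.0396620·118.19) / 0.0409901 = 118.305.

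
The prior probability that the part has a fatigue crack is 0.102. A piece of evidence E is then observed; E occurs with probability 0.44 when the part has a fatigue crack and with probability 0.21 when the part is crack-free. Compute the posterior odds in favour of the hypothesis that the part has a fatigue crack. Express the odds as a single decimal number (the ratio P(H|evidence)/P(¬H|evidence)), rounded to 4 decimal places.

Posterior odds ≈ 0.2380

Prior odds = 0.102/(1−0.102) = 0.11359.
Likelihood ratio for E = 0.44/0.21 = 2.0952.
Posterior odds = prior odds × LR = 0.23799.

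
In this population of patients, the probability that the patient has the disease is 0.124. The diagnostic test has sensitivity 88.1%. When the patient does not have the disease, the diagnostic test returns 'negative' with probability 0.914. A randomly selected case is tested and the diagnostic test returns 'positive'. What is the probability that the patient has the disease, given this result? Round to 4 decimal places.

P(H | E) ≈ 0.5919

Let H be the event that the patient has the disease. P(H) = 0.124, so P(¬H) = 0.876. With E the 'positive' result, P(E|H) = 0.881 and P(E|¬H) = 0.086.
P(E) = 0.881·0.124 + 0.086·0.876 = 0.10924 + 0.075336 = 0.18458.
By Bayes' theorem, P(H|E) = 0.10924 / 0.18458 = 0.5919.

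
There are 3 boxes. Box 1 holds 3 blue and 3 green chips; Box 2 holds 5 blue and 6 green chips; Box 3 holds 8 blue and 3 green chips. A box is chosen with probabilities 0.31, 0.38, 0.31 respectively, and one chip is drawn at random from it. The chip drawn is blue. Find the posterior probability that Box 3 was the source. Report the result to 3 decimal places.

Posterior probability ≈ 0.408

Tabulate prior·likelihood by source: [1] prior 0.31, lik 0.5, product 0.1550; [2] prior 0.38, lik 0.4545, product 0.1727; [3] prior 0.31, lik 0.7273, product 0.2255.
Normalizing constant = 0.55318; the posterior for Box 3 is its product over the sum, 0.2255/0.55318 = 0.408.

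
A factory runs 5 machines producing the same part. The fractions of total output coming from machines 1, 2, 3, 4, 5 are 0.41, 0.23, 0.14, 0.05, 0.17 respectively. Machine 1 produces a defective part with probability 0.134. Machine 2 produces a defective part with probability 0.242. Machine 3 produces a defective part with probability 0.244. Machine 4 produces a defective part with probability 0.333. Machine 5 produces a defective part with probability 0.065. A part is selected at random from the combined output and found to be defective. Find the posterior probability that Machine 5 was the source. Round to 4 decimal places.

Posterior probability ≈ 0.0641

P(defective|M1) = 0.134; P(defective|M2) = 0.242; P(defective|M3) = 0.244; P(defective|M4) = 0.333; P(defective|M5) = 0.065.
Prior × likelihood for each source: 0.41·0.134=0.05494, 0.23·0.242=0.05566, 0.14·0.244=0.03416, 0.05·0.333=0.01665, 0.17·0.065=0.01105. Summing gives P(defective) = 0.17246.
P(Machine 5 | defective) = 0.01105 / 0.17246 = 0.0641.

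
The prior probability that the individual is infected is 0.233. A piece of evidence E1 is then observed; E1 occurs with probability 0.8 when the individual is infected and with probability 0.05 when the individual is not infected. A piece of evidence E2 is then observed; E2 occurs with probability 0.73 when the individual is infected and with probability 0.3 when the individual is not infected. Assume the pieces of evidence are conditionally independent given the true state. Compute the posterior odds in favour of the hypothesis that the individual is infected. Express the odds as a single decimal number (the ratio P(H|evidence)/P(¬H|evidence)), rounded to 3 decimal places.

Prior odds = 0.233/(1−0.233) = 0.30378. In log-odds, ln(0.30378) = -1.1914.
Add log likelihood ratios: ln(16.000) + ln(2.4333) = 3.6619.
Posterior log-odds = 2.4704, so posterior odds = exp(2.4704) = 11.827.

Posterior odds ≈ 11.827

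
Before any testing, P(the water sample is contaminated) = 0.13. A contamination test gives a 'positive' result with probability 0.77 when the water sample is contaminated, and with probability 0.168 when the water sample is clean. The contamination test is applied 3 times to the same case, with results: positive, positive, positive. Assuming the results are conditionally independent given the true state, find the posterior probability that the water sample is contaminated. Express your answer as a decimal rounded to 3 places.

With H the event that the water sample is contaminated, the joint likelihood of the observed sequence is P(data|H) = 0.77·0.77·0.77 = 0.45653 and P(data|¬H) = 0.168·0.168·0.168 = 0.0047416.
Bayes: P(H|data) = 0.13·0.45653 / (0.13·0.45653 + 0.87·0.0047416) = 0.059349/0.063475 = 0.9350.

Posterior P(H) ≈ 0.935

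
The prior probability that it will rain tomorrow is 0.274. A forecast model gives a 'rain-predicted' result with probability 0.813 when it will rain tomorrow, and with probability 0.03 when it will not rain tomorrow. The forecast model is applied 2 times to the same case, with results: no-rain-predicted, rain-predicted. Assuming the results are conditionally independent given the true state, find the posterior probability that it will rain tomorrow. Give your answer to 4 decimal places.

Posterior P(H) ≈ 0.6635

Let H be the event that it will rain tomorrow; start with P(H) = 0.274. P('rain-predicted'|H) = 0.813, P('rain-predicted'|¬H) = 0.03.
Update on result 1 ('no-rain-predicted'): P(H) ← 0.187·0.2740 / (0.187·0.2740 + 0.97·0.7260) = 0.051238/0.75546 = 0.0678.
Update on result 2 ('rain-predicted'): P(H) ← 0.813·0.0678 / (0.813·0.0678 + 0.03·0.9322) = 0.055141/0.083106 = 0.6635.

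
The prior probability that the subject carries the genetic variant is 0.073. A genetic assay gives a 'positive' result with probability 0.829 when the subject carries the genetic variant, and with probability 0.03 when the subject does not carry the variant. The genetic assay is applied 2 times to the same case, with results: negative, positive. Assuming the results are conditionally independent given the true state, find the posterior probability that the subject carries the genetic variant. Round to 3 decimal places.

Posterior P(H) ≈ 0.277

With H the event that the subject carries the genetic variant, the joint likelihood of the observed sequence is P(data|H) = 0.171·0.829 = 0.14176 and P(data|¬H) = 0.97·0.03 = 0.029100.
Bayes: P(H|data) = 0.073·0.14176 / (0.073·0.14176 + 0.927·0.029100) = 0.010348/0.037324 = 0.2773.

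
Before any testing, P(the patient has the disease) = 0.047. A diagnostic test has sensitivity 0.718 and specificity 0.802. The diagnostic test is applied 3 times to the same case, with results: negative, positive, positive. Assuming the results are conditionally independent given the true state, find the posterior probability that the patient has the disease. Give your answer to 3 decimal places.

Let H be the event that the patient has the disease; start with P(H) = 0.047. P('positive'|H) = 0.718, P('positive'|¬H) = 0.198.
Update on result 1 ('negative'): P(H) ← 0.282·0.0470 / (0.282·0.0470 + 0.802·0.9530) = 0.013254/0.77756 = 0.0170.
Update on result 2 ('positive'): P(H) ← 0.718·0.0170 / (0.718·0.0170 + 0.198·0.9830) = 0.012239/0.20686 = 0.0592.
Update on result 3 ('positive'): P(H) ← 0.718·0.0592 / (0.718·0.0592 + 0.198·0.9408) = 0.042479/0.22876 = 0.1857.

Posterior P(H) ≈ 0.186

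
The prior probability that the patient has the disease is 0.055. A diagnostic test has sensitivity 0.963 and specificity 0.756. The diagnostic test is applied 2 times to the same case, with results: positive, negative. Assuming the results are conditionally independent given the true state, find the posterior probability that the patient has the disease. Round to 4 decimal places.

Posterior P(H) ≈ 0.0111

Let H be the event that the patient has the disease; start with P(H) = 0.055. P('positive'|H) = 0.963, P('positive'|¬H) = 0.244.
Update on result 1 ('positive'): P(H) ← 0.963·0.0550 / (0.963·0.0550 + 0.244·0.9450) = 0.052965/0.28354 = 0.1868.
Update on result 2 ('negative'): P(H) ← 0.037·0.1868 / (0.037·0.1868 + 0.756·0.8132) = 0.0069114/0.62169 = 0.0111.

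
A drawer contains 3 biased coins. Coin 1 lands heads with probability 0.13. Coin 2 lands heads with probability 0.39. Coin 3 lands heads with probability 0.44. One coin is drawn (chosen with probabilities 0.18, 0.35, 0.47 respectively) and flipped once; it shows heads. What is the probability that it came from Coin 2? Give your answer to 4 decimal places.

P(heads|C1) = 0.13; P(heads|C2) = 0.39; P(heads|C3) = 0.44.
Prior × likelihood for each source: 0.18·0.13=0.02340, 0.35·0.39=0.1365, 0.47·0.44=0.2068. Summing gives P(heads) = 0.36670.
P(Coin 2 | heads) = 0.1365 / 0.36670 = 0.3722.

Posterior probability ≈ 0.3722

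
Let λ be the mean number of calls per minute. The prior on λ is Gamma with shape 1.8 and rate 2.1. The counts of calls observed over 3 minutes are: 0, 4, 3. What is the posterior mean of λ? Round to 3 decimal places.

Posterior mean ≈ 1.725

Total count ∑xᵢ = 7 over n = 3 minutes.
Gamma is conjugate to the Poisson likelihood: posterior is Gamma(shape = 1.8+7 = 8.8, rate = 2.1+3 = 5.1).
E[λ | data] = 8.8/5.1 = 1.725.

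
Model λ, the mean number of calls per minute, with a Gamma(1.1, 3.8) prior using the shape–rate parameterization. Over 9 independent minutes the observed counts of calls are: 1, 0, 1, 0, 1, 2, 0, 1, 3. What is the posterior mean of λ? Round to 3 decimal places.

The Poisson likelihood adds the total count to the shape and the number of exposure periods to the rate. Here ∑xᵢ = 9 and n = 9, so shape 1.1→10.1 and rate 3.8→12.8.
E[λ | data] = 10.1/12.8 = 0.789.

Posterior mean ≈ 0.789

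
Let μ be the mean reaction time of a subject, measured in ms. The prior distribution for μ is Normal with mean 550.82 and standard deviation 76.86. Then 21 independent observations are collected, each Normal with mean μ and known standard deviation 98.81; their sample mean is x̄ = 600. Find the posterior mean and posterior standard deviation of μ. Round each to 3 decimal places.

With known σ, the Normal prior is conjugate. Weight on the data is w = (n/σ²)/(n/σ² + 1/τ₀²) = 0.00215089/(0.00215089+0.00016928) = 0.92704.
Posterior mean = w·x̄ + (1−w)·μ₀ = 0.92704·600 + 0.072959·550.82 = 596.412. Posterior variance = 1/(0.00215089+0.00016928) = 431.004, so SD = 20.761.

Posterior mean ≈ 596.412; posterior SD ≈ 20.761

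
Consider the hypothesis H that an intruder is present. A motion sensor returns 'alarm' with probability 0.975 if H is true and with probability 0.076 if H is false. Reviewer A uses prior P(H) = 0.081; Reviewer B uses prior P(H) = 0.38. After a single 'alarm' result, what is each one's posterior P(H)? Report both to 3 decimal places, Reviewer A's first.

P('+'|H) = 0.975, P('+'|¬H) = 0.076.
Reviewer A: numerator 0.975·0.081 = 0.078975; evidence = 0.078975+0.076·0.919 = 0.14882; posterior = 0.531.
Reviewer B: numerator 0.975·0.38 = 0.37050; evidence = 0.37050+0.076·0.62 = 0.41762; posterior = 0.887.

Reviewer A: 0.531; Reviewer B: 0.887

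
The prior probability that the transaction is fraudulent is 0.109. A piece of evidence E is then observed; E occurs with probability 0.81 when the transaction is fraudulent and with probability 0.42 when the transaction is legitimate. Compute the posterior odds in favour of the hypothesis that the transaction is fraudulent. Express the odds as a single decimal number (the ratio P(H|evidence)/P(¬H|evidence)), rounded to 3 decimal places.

Posterior odds ≈ 0.236

Prior odds = 0.109/(1−0.109) = 0.12233.
Likelihood ratio for E = 0.81/0.42 = 1.9286.
Posterior odds = prior odds × LR = 0.23593.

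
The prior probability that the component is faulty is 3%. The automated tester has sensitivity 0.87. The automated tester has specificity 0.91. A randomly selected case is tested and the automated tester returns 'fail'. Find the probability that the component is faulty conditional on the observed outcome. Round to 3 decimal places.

P(H | E) ≈ 0.230

Let H be the event that the component is faulty. P(H) = 0.03, so P(¬H) = 0.97. With E the 'fail' result, P(E|H) = 0.87 and P(E|¬H) = 0.09.
P(E) = 0.87·0.03 + 0.09·0.97 = 0.026100 + 0.087300 = 0.11340.
By Bayes' theorem, P(H|E) = 0.026100 / 0.11340 = 0.230.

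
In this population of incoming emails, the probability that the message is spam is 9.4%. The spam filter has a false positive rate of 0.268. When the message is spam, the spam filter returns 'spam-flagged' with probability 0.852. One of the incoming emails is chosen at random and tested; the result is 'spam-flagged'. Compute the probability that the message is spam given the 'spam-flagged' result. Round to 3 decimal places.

P(H | E) ≈ 0.248

Write H for 'the message is spam'. Prior odds H:¬H = 0.094/0.906 = 0.10375. For the 'spam-flagged' outcome, the likelihood ratio is 0.852/0.268 = 3.1791.
Posterior odds = 0.10375 × 3.1791 = 0.32984, so P(H|E) = 0.32984/(1+0.32984) = 0.248.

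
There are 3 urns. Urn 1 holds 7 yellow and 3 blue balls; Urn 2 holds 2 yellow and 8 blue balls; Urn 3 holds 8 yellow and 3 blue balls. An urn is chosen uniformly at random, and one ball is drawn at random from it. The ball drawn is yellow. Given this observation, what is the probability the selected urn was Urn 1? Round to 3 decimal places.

Posterior probability ≈ 0.430

P(yellow|Urn 1) = 0.7; P(yellow|Urn 2) = 0.2; P(yellow|Urn 3) = 0.7273.
Prior × likelihood for each source: 0.333333·0.7=0.2333, 0.333333·0.2=0.06667, 0.333333·0.7273=0.2424. Summing gives P(yellow) = 0.54242.
P(Urn 1 | yellow) = 0.2333 / 0.54242 = 0.430.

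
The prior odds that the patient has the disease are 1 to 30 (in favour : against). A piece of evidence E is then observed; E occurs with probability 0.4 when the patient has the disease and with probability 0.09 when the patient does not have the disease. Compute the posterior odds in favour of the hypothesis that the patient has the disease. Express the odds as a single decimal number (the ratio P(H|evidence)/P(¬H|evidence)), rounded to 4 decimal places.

Prior odds = 1/30 = 0.033333. In log-odds, ln(0.033333) = -3.4012.
Add log likelihood ratio: ln(4.4444) = 1.4917.
Posterior log-odds = -1.9095, so posterior odds = exp(-1.9095) = 0.14815.

Posterior odds ≈ 0.1481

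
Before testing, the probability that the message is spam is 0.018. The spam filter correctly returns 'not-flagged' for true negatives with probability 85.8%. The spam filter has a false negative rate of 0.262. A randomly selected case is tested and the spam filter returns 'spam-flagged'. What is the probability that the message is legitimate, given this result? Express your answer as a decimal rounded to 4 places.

Let H be the event that the message is spam. P(H) = 0.018, so P(¬H) = 0.982. With E the 'spam-flagged' result, P(E|H) = 0.738 and P(E|¬H) = 0.142.
P(E) = 0.738·0.018 + 0.142·0.982 = 0.013284 + 0.13944 = 0.15273.
By Bayes' theorem, P(H|E) = 0.013284 / 0.15273 = 0.0870. Hence P(¬H|E) = 1 − 0.0870 = 0.9130.

P(¬H | E) ≈ 0.9130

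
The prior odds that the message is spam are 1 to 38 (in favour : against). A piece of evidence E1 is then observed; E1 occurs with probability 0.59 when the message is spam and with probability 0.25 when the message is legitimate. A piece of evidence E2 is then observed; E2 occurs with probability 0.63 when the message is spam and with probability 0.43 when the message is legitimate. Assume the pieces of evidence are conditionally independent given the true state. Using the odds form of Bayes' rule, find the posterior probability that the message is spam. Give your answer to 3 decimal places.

Posterior probability ≈ 0.083

Prior odds = 1/38 = 0.026316. In log-odds, ln(0.026316) = -3.6376.
Add log likelihood ratios: ln(2.3600) + ln(1.4651) = 1.2406.
Posterior log-odds = -2.3970, so posterior odds = exp(-2.3970) = 0.090991. Converting, P(H|E) = 0.090991/1.0910 = 0.083.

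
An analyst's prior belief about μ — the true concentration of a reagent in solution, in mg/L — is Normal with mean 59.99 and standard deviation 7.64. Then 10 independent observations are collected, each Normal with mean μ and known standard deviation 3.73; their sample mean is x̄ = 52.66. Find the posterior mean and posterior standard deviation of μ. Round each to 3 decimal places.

With known σ, the Normal prior is conjugate. Weight on the data is w = (n/σ²)/(n/σ² + 1/τ₀²) = 0.718757/(0.718757+0.0171322) = 0.97672.
Posterior mean = w·x̄ + (1−w)·μ₀ = 0.97672·52.66 + 0.023281·59.99 = 52.831. Posterior variance = 1/(0.718757+0.0171322) = 1.35890, so SD = 1.166.

Posterior mean ≈ 52.831; posterior SD ≈ 1.166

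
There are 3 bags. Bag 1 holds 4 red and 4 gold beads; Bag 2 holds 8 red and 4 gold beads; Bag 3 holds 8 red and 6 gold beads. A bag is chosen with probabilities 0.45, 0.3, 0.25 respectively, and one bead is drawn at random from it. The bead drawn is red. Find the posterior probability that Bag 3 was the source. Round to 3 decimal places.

Tabulate prior·likelihood by source: [1] prior 0.45, lik 0.5, product 0.2250; [2] prior 0.3, lik 0.6667, product 0.2000; [3] prior 0.25, lik 0.5714, product 0.1429.
Normalizing constant = 0.56786; the posterior for Bag 3 is its product over the sum, 0.1429/0.56786 = 0.252.

Posterior probability ≈ 0.252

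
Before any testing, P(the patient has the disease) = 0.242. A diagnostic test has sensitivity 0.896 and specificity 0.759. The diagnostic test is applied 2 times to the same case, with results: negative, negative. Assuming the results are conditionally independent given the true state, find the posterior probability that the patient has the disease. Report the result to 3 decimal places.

With H the event that the patient has the disease, the joint likelihood of the observed sequence is P(data|H) = 0.104·0.104 = 0.010816 and P(data|¬H) = 0.759·0.759 = 0.57608.
Bayes: P(H|data) = 0.242·0.010816 / (0.242·0.010816 + 0.758·0.57608) = 0.0026175/0.43929 = 0.0060.

Posterior P(H) ≈ 0.006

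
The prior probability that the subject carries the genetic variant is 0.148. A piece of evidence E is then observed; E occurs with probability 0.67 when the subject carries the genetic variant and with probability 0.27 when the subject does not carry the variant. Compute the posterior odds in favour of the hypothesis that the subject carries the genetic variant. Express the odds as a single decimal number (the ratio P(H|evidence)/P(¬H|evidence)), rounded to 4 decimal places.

Posterior odds ≈ 0.4311

Prior odds = 0.148/(1−0.148) = 0.17371. In log-odds, ln(0.17371) = -1.7504.
Add log likelihood ratio: ln(2.4815) = 0.90886.
Posterior log-odds = -0.84152, so posterior odds = exp(-0.84152) = 0.43106.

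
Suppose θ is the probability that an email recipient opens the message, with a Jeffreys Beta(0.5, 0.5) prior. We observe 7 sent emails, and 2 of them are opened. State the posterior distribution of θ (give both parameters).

Posterior: Beta(2.5, 5.5)

The binomial likelihood is conjugate to the Beta prior: with 2 successes and 5 failures, the posterior is Beta(0.5+2, 0.5+5) = Beta(2.5, 5.5).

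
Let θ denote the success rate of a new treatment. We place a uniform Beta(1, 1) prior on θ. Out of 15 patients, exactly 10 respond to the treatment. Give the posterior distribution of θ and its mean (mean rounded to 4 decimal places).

Posterior: Beta(11, 6); mean ≈ 0.6471

Observing 10 successes and 5 failures updates Beta(1, 1) by adding the success and failure counts to the two shape parameters: α = 1+10 = 11, β = 1+5 = 6.
E[θ | data] = 11/(11+6) = 0.6471.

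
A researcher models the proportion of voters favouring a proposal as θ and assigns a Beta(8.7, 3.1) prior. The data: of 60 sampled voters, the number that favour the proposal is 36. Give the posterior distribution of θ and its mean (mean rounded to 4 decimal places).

The binomial likelihood is conjugate to the Beta prior: with 36 successes and 24 failures, the posterior is Beta(8.7+36, 3.1+24) = Beta(44.7, 27.1).
E[θ | data] = 44.7/(44.7+27.1) = 0.6226.

Posterior: Beta(44.7, 27.1); mean ≈ 0.6226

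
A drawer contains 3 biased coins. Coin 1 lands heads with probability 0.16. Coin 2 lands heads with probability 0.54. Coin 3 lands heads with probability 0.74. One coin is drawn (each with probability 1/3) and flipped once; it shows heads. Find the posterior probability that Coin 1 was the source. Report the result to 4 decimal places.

Posterior probability ≈ 0.1111

Tabulate prior·likelihood by source: [1] prior 0.333333, lik 0.16, product 0.05333; [2] prior 0.333333, lik 0.54, product 0.1800; [3] prior 0.333333, lik 0.74, product 0.2467.
Normalizing constant = 0.48000; the posterior for Coin 1 is its product over the sum, 0.05333/0.48000 = 0.1111.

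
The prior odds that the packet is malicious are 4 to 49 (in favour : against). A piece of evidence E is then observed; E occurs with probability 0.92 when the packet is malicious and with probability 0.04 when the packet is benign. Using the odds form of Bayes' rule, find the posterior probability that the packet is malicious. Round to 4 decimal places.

Prior odds = 4/49 = 0.081633.
Likelihood ratio for E = 0.92/0.04 = 23.000.
Posterior odds = prior odds × LR = 1.8776.
Posterior probability = odds/(1+odds) = 1.8776/2.8776 = 0.6525.

Posterior probability ≈ 0.6525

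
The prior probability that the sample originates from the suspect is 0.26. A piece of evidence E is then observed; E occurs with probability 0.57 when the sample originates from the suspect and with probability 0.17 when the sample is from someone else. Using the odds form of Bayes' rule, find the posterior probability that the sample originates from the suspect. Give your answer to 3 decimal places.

Posterior probability ≈ 0.541

Prior odds = 0.26/(1−0.26) = 0.35135.
Likelihood ratio for E = 0.57/0.17 = 3.3529.
Posterior odds = prior odds × LR = 1.1781.
Posterior probability = odds/(1+odds) = 1.1781/2.1781 = 0.541.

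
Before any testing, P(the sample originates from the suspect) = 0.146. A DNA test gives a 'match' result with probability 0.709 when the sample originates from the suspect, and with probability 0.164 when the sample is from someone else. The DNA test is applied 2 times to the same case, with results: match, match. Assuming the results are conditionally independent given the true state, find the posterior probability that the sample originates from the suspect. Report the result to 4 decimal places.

With H the event that the sample originates from the suspect, the joint likelihood of the observed sequence is P(data|H) = 0.709·0.709 = 0.50268 and P(data|¬H) = 0.164·0.164 = 0.026896.
Bayes: P(H|data) = 0.146·0.50268 / (0.146·0.50268 + 0.854·0.026896) = 0.073391/0.096361 = 0.7616.

Posterior P(H) ≈ 0.7616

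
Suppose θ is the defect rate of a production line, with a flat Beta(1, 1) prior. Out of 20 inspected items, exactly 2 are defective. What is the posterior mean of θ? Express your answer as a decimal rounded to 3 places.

Posterior mean ≈ 0.136

Observing 2 successes and 18 failures updates Beta(1, 1) by adding the success and failure counts to the two shape parameters: α = 1+2 = 3, β = 1+18 = 19.
E[θ | data] = 3/(3+19) = 0.136.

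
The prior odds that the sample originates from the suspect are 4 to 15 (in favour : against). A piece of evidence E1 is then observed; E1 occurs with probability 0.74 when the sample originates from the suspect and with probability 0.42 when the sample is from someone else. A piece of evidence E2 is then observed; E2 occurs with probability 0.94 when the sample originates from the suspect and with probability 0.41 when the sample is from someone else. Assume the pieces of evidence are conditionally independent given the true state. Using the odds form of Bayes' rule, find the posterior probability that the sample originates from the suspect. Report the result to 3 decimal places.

Prior odds = 4/15 = 0.26667. In log-odds, ln(0.26667) = -1.3218.
Add log likelihood ratios: ln(1.7619) + ln(2.2927) = 1.3961.
Posterior log-odds = 0.074362, so posterior odds = exp(0.074362) = 1.0772. Converting, P(H|E) = 1.0772/2.0772 = 0.519.

Posterior probability ≈ 0.519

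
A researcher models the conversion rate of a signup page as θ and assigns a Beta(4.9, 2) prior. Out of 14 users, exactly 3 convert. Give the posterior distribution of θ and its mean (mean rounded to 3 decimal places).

Observing 3 successes and 11 failures updates Beta(4.9, 2) by adding the success and failure counts to the two shape parameters: α = 4.9+3 = 7.9, β = 2+11 = 13.
E[θ | data] = 7.9/(7.9+13) = 0.378.

Posterior: Beta(7.9, 13); mean ≈ 0.378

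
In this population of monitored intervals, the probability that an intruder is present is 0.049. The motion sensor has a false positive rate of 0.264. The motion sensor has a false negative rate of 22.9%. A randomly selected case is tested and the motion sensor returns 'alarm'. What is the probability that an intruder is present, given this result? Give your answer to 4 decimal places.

Let H be the event that an intruder is present. P(H) = 0.049, so P(¬H) = 0.951. With E the 'alarm' result, P(E|H) = 0.771 and P(E|¬H) = 0.264.
P(E) = 0.771·0.049 + 0.264·0.951 = 0.037779 + 0.25106 = 0.28884.
By Bayes' theorem, P(H|E) = 0.037779 / 0.28884 = 0.1308.

P(H | E) ≈ 0.1308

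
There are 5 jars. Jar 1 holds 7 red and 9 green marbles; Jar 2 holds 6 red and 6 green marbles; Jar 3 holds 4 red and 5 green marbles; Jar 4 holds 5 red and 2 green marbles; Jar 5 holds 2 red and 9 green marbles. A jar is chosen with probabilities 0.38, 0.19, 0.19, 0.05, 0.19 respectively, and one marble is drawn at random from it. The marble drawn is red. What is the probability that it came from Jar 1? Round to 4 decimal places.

Tabulate prior·likelihood by source: [1] prior 0.38, lik 0.4375, product 0.1663; [2] prior 0.19, lik 0.5, product 0.09500; [3] prior 0.19, lik 0.4444, product 0.08444; [4] prior 0.05, lik 0.7143, product 0.03571; [5] prior 0.19, lik 0.1818, product 0.03455.
Normalizing constant = 0.41595; the posterior for Jar 1 is its product over the sum, 0.1663/0.41595 = 0.3997.

Posterior probability ≈ 0.3997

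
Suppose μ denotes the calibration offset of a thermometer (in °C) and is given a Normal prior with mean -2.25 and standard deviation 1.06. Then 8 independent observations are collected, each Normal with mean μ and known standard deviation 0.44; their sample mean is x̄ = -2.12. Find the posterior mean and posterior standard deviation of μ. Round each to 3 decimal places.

Posterior mean ≈ -2.123; posterior SD ≈ 0.154

Prior precision 1/τ₀² = 1/1.06² = 0.889996; data precision n/σ² = 8/0.44² = 41.3223.
Posterior precision = 0.889996 + 41.3223 = 42.2123, giving posterior SD = 1/√42.2123 = 0.154.
Posterior mean = (0.889996·-2.25 + 41.3223·-2.12) / 42.2123 = -2.123.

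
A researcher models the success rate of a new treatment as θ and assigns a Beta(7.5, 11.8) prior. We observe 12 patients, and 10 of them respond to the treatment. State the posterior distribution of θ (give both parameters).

Posterior: Beta(17.5, 13.8)

Observing 10 successes and 2 failures updates Beta(7.5, 11.8) by adding the success and failure counts to the two shape parameters: α = 7.5+10 = 17.5, β = 11.8+2 = 13.8.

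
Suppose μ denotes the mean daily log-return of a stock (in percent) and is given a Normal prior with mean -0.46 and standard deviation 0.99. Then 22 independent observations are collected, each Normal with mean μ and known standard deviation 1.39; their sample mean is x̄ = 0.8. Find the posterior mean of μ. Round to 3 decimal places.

With known σ, the Normal prior is conjugate. Weight on the data is w = (n/σ²)/(n/σ² + 1/τ₀²) = 11.3866/(11.3866+1.02030) = 0.91776.
Posterior mean = w·x̄ + (1−w)·μ₀ = 0.91776·0.8 + 0.082237·-0.46 = 0.696.

Posterior mean ≈ 0.696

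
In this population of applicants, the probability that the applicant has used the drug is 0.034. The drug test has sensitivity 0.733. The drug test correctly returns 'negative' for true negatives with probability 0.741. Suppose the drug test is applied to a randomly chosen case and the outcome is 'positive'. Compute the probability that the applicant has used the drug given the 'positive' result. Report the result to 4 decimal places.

P(H | E) ≈ 0.0906

Let H be the event that the applicant has used the drug. P(H) = 0.034, so P(¬H) = 0.966. With E the 'positive' result, P(E|H) = 0.733 and P(E|¬H) = 0.259.
P(E) = 0.733·0.034 + 0.259·0.966 = 0.024922 + 0.25019 = 0.27512.
By Bayes' theorem, P(H|E) = 0.024922 / 0.27512 = 0.0906.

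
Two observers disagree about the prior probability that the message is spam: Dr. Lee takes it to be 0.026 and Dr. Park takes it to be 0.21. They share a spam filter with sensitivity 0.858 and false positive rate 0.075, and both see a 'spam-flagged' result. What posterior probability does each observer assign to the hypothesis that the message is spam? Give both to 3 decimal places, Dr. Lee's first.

Dr. Lee: 0.234; Dr. Park: 0.753

The likelihood ratio for a 'spam-flagged' result is 0.858/0.075 = 11.440.
Dr. Lee: prior odds 0.026/0.974 = 0.026694; posterior odds 0.30538; posterior probability 0.234.
Dr. Park: prior odds 0.21/0.79 = 0.26582; posterior odds 3.0410; posterior probability 0.753.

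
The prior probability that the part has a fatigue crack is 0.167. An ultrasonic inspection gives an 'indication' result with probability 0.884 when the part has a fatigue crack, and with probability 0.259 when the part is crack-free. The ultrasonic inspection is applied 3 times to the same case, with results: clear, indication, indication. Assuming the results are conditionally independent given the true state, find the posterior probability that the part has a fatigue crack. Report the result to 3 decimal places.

With H the event that the part has a fatigue crack, the joint likelihood of the observed sequence is P(data|H) = 0.116·0.884·0.884 = 0.090649 and P(data|¬H) = 0.741·0.259·0.259 = 0.049707.
Bayes: P(H|data) = 0.167·0.090649 / (0.167·0.090649 + 0.833·0.049707) = 0.015138/0.056544 = 0.2677.

Posterior P(H) ≈ 0.268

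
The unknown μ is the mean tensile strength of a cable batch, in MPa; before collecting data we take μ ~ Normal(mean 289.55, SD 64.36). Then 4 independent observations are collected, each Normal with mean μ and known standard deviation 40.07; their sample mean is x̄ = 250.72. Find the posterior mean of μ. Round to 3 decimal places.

With known σ, the Normal prior is conjugate. Weight on the data is w = (n/σ²)/(n/σ² + 1/τ₀²) = 0.00249127/(0.00249127+0.00024142) = 0.91166.
Posterior mean = w·x̄ + (1−w)·μ₀ = 0.91166·250.72 + 0.088344·289.55 = 254.150.

Posterior mean ≈ 254.150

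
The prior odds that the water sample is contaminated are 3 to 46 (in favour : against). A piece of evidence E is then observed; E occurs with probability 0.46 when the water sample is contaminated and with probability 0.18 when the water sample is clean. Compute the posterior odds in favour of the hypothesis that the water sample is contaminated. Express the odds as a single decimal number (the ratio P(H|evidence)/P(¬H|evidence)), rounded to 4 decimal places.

Prior odds = 3/46 = 0.065217.
Likelihood ratio for E = 0.46/0.18 = 2.5556.
Posterior odds = prior odds × LR = 0.16667.

Posterior odds ≈ 0.1667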